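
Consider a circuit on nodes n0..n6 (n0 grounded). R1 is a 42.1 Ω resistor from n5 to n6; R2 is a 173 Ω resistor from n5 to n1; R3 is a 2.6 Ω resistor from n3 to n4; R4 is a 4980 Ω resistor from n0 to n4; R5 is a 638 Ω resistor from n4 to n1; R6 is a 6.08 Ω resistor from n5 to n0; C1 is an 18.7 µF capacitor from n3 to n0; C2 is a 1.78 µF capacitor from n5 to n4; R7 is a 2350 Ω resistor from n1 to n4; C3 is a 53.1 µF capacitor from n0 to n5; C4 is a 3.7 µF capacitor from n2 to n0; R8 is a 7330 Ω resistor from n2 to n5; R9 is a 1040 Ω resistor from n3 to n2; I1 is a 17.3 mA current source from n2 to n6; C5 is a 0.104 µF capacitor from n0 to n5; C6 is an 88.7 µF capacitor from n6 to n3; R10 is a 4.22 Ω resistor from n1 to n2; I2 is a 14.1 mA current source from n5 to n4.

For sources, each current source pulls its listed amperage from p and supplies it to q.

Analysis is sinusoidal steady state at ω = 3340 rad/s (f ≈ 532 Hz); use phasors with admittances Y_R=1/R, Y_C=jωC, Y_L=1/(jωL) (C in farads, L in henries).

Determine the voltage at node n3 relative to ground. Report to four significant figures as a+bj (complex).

0.1833-0.3319j V

Apply KCL at each of the 6 non-ground nodes and solve the resulting linear system.
Node n1: branches {R2, R5, R7, R10} → V_1 = -0.6653+0.8591j
Node n2: branches {C4, R8, R9, I1, R10} → V_2 = -0.6880+0.8895j
Node n3: branches {R3, C1, R9, C6} → V_3 = 0.1833-0.3319j
Node n4: branches {R3, R4, R5, C2, R7, I2} → V_4 = 0.2099-0.3294j
Node n5: branches {R1, R2, R6, C2, C3, R8, C5, I2} → V_5 = -0.03617+0.02156j
Node n6: branches {R1, I1, C6} → V_6 = 0.2147-0.3702j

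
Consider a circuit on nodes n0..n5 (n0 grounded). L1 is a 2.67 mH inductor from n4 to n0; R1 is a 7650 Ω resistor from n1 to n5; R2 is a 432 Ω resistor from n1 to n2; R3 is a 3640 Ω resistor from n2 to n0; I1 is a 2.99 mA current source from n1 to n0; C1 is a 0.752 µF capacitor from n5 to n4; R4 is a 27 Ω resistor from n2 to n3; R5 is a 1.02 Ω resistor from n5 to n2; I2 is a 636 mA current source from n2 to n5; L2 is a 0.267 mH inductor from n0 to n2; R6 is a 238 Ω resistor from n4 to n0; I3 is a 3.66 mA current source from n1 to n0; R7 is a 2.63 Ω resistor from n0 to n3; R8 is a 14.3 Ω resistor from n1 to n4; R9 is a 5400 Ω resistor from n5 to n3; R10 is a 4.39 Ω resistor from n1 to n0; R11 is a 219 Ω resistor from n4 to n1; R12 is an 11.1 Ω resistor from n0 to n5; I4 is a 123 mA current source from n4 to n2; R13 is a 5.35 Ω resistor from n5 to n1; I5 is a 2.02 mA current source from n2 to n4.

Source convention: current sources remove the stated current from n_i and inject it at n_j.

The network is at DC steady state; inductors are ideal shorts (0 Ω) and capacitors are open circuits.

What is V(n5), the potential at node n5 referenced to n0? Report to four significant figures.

Apply KCL at each of the 5 non-ground nodes and solve the resulting linear system.
Node n1: branches {R1, R2, I1, I3, R8, R10, R11, R13} → V_1 = 0.1896
Node n2: branches {R2, R3, R4, R5, I2, L2, I4, I5} → V_2 = 0.000
Node n3: branches {R4, R7, R9} → V_3 = 0.0002368
Node n4: branches {L1, C1, R6, R8, R11, I4, I5} → V_4 = 0.000
Node n5: branches {R1, C1, R5, I2, R9, R12, R13} → V_5 = 0.5339
Source currents: i(L1)=-0.1069, i(L2)=-0.008834

0.5339 V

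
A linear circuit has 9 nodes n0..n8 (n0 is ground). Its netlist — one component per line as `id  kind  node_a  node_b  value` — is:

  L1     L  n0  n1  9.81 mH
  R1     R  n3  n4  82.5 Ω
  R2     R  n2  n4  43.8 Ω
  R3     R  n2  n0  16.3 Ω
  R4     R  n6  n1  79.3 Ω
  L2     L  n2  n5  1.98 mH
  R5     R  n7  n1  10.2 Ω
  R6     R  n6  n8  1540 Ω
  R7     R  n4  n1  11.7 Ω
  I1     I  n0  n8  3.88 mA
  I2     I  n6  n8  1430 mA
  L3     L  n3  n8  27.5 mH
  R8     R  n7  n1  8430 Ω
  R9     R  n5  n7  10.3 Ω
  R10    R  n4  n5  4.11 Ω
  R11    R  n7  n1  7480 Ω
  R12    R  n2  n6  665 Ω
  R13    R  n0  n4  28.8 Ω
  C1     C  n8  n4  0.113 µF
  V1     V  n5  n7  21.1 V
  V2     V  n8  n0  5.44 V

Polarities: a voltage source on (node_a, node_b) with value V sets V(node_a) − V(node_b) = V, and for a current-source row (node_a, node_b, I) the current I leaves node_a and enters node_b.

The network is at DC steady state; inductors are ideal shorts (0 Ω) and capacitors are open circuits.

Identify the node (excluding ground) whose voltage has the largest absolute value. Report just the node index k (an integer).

6

Apply KCL at each of the 8 non-ground nodes and solve the resulting linear system.
Node n1: branches {L1, R4, R5, R7, R8, R11} → V_1 = 0.000
Node n2: branches {R2, R3, L2, R12} → V_2 = 7.911
Node n3: branches {R1, L3} → V_3 = 5.440
Node n4: branches {R1, R2, R7, R10, R13, C1} → V_4 = 5.449
Node n5: branches {L2, R9, R10, V1} → V_5 = 7.911
Node n6: branches {R4, R6, I2, R12} → V_6 = -95.82
Node n7: branches {R5, R8, R9, R11, V1} → V_7 = -13.19
Node n8: branches {R6, I1, I2, L3, C1, V2} → V_8 = 5.440
Source currents: i(L1)=2.039, i(L2)=-0.6975, i(L3)=0.0001134, i(V1)=-3.345, i(V2)=1.368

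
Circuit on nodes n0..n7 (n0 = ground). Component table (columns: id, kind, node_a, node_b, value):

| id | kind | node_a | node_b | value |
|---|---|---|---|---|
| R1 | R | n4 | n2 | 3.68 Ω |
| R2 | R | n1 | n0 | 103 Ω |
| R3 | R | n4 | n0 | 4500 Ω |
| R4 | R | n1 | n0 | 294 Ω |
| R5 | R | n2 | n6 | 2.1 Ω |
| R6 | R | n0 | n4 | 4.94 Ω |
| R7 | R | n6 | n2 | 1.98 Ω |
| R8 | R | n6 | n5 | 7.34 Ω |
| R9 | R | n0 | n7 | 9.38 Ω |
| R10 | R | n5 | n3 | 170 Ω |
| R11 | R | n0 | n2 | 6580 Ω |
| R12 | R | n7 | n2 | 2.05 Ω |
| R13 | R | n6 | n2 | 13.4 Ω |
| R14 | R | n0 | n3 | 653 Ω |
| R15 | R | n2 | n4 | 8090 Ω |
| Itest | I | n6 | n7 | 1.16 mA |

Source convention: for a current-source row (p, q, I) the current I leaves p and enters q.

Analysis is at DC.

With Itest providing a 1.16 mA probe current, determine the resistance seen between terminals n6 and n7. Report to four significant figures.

R_eq = 2.783 Ω

MNA unknowns: 7 node voltages V₁..V_7
R1: Y=0.2717 on G[4,2]
R2: Y=0.009709 on G[1,0]
R3: Y=0.0002222 on G[4,0]
R4: Y=0.003401 on G[1,0]
R5: Y=0.4762 on G[2,6]
R6: Y=0.2024 on G[0,4]
R7: Y=0.5051 on G[6,2]
R8: Y=0.1362 on G[6,5]
R9: Y=0.1066 on G[0,7]
R10: Y=0.005882 on G[5,3]
R11: Y=0.0001520 on G[0,2]
R12: Y=0.4878 on G[7,2]
R13: Y=0.07463 on G[6,2]
R14: Y=0.001531 on G[0,3]
R15: Y=0.0001236 on G[2,4]
Itest: z[6]−=0.00116, z[7]+=0.00116
solve → V1=0.000, V2=-0.001009, V3=-0.001655, V4=-0.0005779, V5=-0.002086, V6=-0.002105, V7=0.001124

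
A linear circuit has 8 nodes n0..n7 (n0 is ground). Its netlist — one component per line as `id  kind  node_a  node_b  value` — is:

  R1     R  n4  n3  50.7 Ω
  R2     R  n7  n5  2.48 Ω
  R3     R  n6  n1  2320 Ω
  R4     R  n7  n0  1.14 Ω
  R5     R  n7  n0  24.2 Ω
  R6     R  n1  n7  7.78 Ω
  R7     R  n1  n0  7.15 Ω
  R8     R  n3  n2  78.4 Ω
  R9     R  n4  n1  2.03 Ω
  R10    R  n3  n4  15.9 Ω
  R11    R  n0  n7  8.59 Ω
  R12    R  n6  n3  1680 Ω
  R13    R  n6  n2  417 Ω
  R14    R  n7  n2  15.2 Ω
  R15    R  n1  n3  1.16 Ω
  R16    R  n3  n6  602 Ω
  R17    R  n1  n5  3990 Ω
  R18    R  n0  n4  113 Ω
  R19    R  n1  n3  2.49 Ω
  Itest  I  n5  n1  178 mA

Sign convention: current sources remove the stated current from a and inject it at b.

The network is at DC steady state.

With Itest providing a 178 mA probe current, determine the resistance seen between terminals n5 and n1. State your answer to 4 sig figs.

R_eq = 6.175 Ω

Apply KCL at each of the 7 non-ground nodes and solve the resulting linear system.
Node n1: branches {R3, R6, R7, R9, R15, R17, R19, Itest} → V_1 = 0.5758
Node n2: branches {R8, R13, R14} → V_2 = 0.03197
Node n3: branches {R1, R8, R10, R12, R15, R16, R19} → V_3 = 0.5697
Node n4: branches {R1, R9, R10, R18} → V_4 = 0.5662
Node n5: branches {R2, R17, Itest} → V_5 = -0.5234
Node n6: branches {R3, R12, R13, R16} → V_6 = 0.3167
Node n7: branches {R2, R4, R5, R6, R11, R14} → V_7 = -0.08266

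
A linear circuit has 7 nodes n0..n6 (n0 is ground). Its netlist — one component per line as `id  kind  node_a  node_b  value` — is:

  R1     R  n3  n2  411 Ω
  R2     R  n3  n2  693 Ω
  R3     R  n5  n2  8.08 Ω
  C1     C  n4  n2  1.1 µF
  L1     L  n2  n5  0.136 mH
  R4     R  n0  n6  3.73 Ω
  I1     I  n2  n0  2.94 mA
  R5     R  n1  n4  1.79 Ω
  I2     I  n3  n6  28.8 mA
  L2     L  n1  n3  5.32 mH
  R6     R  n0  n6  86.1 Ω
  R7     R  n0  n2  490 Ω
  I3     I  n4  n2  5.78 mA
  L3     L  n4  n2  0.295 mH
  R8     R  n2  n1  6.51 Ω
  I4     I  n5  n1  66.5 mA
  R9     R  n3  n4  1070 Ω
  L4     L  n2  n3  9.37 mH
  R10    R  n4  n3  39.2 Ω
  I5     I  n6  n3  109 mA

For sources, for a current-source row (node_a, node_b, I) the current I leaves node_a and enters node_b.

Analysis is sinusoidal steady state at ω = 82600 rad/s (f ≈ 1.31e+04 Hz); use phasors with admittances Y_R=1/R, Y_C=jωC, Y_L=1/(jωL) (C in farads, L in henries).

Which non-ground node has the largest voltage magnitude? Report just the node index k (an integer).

Element admittances at ω=82600 rad/s:
  Y(R1) = 0.002433+0.000j S between n3,n2
  Y(R2) = 0.001443+0.000j S between n3,n2
  Y(R3) = 0.1238+0.000j S between n5,n2
  Y(C1) = 0.000+0.09086j S between n4,n2
  Y(L1) = 0.000-0.08902j S between n2,n5
  Y(R4) = 0.2681+0.000j S between n0,n6
  I1: injects 0.00294 A into n0 (from n2)
  Y(R5) = 0.5587+0.000j S between n1,n4
  I2: injects 0.0288 A into n6 (from n3)
  Y(L2) = 0.000-0.002276j S between n1,n3
  Y(R6) = 0.01161+0.000j S between n0,n6
  Y(R7) = 0.002041+0.000j S between n0,n2
  I3: injects 0.00578 A into n2 (from n4)
  Y(L3) = 0.000-0.04104j S between n4,n2
  Y(R8) = 0.1536+0.000j S between n2,n1
  I4: injects 0.0665 A into n1 (from n5)
  Y(R9) = 0.0009346+0.000j S between n3,n4
  Y(L4) = 0.000-0.001292j S between n2,n3
  Y(R10) = 0.02551+0.000j S between n4,n3
  I5: injects 0.109 A into n3 (from n6)
Assemble and solve the 6×6 MNA system:
  V(n1)=38.59-0.2397j  V(n2)=37.86+0.000j  V(n3)=41.19+0.07947j  V(n4)=38.68-0.2950j  V(n5)=37.50-0.2547j  V(n6)=-0.2867+0.000j

3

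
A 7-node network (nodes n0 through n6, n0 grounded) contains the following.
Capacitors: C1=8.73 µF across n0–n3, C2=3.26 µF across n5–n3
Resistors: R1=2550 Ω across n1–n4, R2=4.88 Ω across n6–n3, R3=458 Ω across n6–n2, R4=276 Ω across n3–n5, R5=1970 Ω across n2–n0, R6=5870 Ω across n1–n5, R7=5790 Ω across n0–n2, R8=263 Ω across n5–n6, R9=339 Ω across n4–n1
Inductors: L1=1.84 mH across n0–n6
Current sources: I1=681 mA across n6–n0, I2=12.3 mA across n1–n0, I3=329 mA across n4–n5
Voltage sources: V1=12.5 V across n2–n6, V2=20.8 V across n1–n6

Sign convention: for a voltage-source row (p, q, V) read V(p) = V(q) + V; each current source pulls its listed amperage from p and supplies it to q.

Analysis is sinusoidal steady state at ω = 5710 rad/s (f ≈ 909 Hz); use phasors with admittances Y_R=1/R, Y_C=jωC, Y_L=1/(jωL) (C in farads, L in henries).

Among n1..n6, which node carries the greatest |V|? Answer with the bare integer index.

Element admittances at ω=5710 rad/s:
  Y(C1) = 0.000+0.04985j S between n0,n3
  Y(R1) = 0.0003922+0.000j S between n1,n4
  Y(L1) = 0.000-0.09518j S between n0,n6
  I1: injects 0.681 A into n0 (from n6)
  Y(R2) = 0.2049+0.000j S between n6,n3
  Y(R3) = 0.002183+0.000j S between n6,n2
  I2: injects 0.0123 A into n0 (from n1)
  Y(R4) = 0.003623+0.000j S between n3,n5
  Y(R5) = 0.0005076+0.000j S between n2,n0
  I3: injects 0.329 A into n5 (from n4)
  Y(C2) = 0.000+0.01861j S between n5,n3
  Y(R6) = 0.0001704+0.000j S between n1,n5
  Y(R7) = 0.0001727+0.000j S between n0,n2
  Y(R8) = 0.003802+0.000j S between n5,n6
  Y(R9) = 0.002950+0.000j S between n4,n1
  V1: constraint V(n2)−V(n6) = 12.5
  V2: constraint V(n1)−V(n6) = 20.8
Assemble and solve the 8×8 MNA system:
  V(n1)=18.80-14.17j  V(n2)=10.50-14.17j  V(n3)=-3.632-13.00j  V(n4)=-79.65-14.17j  V(n5)=2.526-28.70j  V(n6)=-2.003-14.17j
  i(V1)=-0.03443+0.009640j  i(V2)=-0.3441-0.002476j

4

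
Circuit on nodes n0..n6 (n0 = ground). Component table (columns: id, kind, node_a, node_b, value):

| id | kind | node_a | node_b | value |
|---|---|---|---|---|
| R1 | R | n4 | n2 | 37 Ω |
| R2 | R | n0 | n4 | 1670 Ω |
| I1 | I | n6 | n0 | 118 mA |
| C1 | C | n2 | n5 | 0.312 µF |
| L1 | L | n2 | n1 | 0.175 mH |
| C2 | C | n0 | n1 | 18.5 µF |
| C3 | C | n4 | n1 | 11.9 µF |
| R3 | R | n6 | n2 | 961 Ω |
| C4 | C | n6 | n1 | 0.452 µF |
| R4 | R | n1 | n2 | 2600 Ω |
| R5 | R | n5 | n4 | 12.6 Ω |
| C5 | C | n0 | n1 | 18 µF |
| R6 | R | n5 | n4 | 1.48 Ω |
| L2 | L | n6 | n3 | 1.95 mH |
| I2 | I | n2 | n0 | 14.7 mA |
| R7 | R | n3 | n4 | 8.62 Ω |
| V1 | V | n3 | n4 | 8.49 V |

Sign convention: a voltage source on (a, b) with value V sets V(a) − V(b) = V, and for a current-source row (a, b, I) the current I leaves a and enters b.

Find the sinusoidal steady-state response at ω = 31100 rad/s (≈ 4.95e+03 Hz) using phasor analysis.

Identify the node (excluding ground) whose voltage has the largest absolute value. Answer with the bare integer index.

Element admittances at ω=31100 rad/s:
  Y(R1) = 0.02703+0.000j S between n4,n2
  Y(R2) = 0.0005988+0.000j S between n0,n4
  I1: injects 0.118 A into n0 (from n6)
  Y(C1) = 0.000+0.009703j S between n2,n5
  Y(L1) = 0.000-0.1837j S between n2,n1
  Y(C2) = 0.000+0.5753j S between n0,n1
  Y(C3) = 0.000+0.3701j S between n4,n1
  Y(R3) = 0.001041+0.000j S between n6,n2
  Y(C4) = 0.000+0.01406j S between n6,n1
  Y(R4) = 0.0003846+0.000j S between n1,n2
  Y(R5) = 0.07937+0.000j S between n5,n4
  Y(C5) = 0.000+0.5598j S between n0,n1
  Y(R6) = 0.6757+0.000j S between n5,n4
  Y(L2) = 0.000-0.01649j S between n6,n3
  I2: injects 0.0147 A into n0 (from n2)
  Y(R7) = 0.1160+0.000j S between n3,n4
  V1: constraint V(n3)−V(n4) = 8.49
Assemble and solve the 7×7 MNA system:
  V(n1)=-0.001145+0.1163j  V(n2)=-0.008110-0.08106j  V(n3)=7.354+2.172j  V(n4)=-1.136+2.172j  V(n5)=-1.107+2.186j  V(n6)=29.71-47.18j
  i(V1)=-1.799-0.3686j

6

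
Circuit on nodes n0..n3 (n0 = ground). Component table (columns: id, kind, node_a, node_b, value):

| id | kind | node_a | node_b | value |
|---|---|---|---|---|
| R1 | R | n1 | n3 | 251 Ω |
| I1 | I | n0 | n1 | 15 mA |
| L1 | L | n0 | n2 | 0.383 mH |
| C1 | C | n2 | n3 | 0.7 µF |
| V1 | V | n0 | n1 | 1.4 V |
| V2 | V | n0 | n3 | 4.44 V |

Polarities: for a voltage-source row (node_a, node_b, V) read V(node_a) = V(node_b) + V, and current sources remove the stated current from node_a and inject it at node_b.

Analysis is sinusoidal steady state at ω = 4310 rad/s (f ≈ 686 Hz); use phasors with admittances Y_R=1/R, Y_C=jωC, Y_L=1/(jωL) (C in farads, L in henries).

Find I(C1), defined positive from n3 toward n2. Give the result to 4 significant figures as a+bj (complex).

MNA unknowns: 3 node voltages V₁..V_3 plus 2 source currents (V1, V2)
R1: Y=0.003984+0.000j on G[1,3]
I1: z[0]−=0.015, z[1]+=0.015
L1: Y=0.000-0.6058j on G[0,2]
C1: Y=0.000+0.003017j on G[2,3]
V1: row V0−V1=1.4, i_V1 at 0,1
V2: row V0−V3=4.44, i_V2 at 0,3
solve → V1=-1.400+0.000j, V2=0.02222+0.000j, V3=-4.440+0.000j
aux → i_V1=-0.002888+0.000j, i_V2=-0.01211-0.01346j

0.000-0.01346j A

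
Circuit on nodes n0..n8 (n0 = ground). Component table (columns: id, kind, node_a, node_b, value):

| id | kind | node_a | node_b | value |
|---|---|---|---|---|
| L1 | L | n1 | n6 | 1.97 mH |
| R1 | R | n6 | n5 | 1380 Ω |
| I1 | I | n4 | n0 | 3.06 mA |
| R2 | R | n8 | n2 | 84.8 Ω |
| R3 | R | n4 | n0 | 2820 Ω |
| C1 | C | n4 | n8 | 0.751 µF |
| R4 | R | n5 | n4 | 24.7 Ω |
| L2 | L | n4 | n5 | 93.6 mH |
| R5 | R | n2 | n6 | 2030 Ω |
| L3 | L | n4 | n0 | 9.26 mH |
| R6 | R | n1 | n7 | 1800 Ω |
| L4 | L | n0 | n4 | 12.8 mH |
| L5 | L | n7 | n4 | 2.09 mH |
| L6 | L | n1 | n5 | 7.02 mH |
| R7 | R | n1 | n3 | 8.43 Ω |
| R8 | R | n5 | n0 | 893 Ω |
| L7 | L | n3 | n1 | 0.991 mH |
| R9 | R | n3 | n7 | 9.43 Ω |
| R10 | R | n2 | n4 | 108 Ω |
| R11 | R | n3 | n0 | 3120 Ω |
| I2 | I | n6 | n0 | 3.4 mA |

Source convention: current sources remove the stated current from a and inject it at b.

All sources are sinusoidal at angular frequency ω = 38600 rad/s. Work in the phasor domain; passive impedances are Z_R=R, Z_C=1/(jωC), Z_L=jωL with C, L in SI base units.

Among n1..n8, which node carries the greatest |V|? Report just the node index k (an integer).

Apply KCL at each of the 8 non-ground nodes and solve the resulting linear system.
Node n1: branches {L1, R6, L6, R7, L7} → V_1 = -0.5343-1.350j
Node n2: branches {R2, R5, R10} → V_2 = -0.4452-1.178j
Node n3: branches {R7, L7, R9, R11} → V_3 = -0.5143-1.348j
Node n4: branches {I1, R3, C1, R4, L2, L3, L4, L5, R10} → V_4 = -0.4399-1.169j
Node n5: branches {R1, R4, L2, L6, R8} → V_5 = -0.4493-1.138j
Node n6: branches {L1, R1, R5, I2} → V_6 = -0.5753-1.597j
Node n7: branches {R6, L5, R9} → V_7 = -0.4929-1.354j
Node n8: branches {R2, C1} → V_8 = -0.4439-1.168j

6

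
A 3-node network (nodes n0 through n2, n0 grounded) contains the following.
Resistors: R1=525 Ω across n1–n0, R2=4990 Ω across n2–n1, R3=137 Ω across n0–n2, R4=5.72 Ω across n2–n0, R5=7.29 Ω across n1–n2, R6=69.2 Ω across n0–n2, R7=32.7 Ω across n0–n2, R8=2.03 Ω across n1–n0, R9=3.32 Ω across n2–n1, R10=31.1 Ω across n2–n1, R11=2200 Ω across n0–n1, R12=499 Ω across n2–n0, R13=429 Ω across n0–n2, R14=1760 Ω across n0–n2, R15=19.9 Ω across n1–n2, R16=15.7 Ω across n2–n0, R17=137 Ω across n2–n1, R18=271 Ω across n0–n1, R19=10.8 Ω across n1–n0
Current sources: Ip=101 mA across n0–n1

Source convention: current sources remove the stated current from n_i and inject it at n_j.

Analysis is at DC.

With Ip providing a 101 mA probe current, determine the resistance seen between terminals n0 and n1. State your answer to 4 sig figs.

Element admittances at DC:
  Y(R1) = 0.001905 S between n1,n0
  Y(R2) = 0.0002004 S between n2,n1
  Y(R3) = 0.007299 S between n0,n2
  Y(R4) = 0.1748 S between n2,n0
  Y(R5) = 0.1372 S between n1,n2
  Y(R6) = 0.01445 S between n0,n2
  Y(R7) = 0.03058 S between n0,n2
  Y(R8) = 0.4926 S between n1,n0
  Y(R9) = 0.3012 S between n2,n1
  Y(R10) = 0.03215 S between n2,n1
  Y(R11) = 0.0004545 S between n0,n1
  Y(R12) = 0.002004 S between n2,n0
  Y(R13) = 0.002331 S between n0,n2
  Y(R14) = 0.0005682 S between n0,n2
  Y(R15) = 0.05025 S between n1,n2
  Y(R16) = 0.06369 S between n2,n0
  Y(R17) = 0.007299 S between n2,n1
  Y(R18) = 0.003690 S between n0,n1
  Y(R19) = 0.09259 S between n1,n0
  Ip: injects 0.101 A into n1 (from n0)
Assemble and solve the 2×2 MNA system:
  V(n1)=0.1293  V(n2)=0.08292

R_eq = 1.281 Ω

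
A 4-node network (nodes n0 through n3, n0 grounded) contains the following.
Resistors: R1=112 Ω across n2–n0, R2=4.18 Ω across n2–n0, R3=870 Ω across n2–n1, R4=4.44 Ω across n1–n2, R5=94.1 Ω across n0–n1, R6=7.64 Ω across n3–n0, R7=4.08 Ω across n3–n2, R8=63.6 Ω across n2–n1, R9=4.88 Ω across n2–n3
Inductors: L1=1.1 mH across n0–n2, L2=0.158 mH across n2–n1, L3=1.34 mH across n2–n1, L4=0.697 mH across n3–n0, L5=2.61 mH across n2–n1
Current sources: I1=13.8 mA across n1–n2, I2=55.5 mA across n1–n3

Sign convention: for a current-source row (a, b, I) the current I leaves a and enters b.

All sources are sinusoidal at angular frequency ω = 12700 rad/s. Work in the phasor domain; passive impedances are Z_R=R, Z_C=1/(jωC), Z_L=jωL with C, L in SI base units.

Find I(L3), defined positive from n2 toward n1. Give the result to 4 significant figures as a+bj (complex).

0.005818-0.002493j A

Element admittances at ω=12700 rad/s:
  Y(R1) = 0.008929+0.000j S between n2,n0
  Y(R2) = 0.2392+0.000j S between n2,n0
  Y(R3) = 0.001149+0.000j S between n2,n1
  Y(R4) = 0.2252+0.000j S between n1,n2
  Y(L1) = 0.000-0.07158j S between n0,n2
  Y(R5) = 0.01063+0.000j S between n0,n1
  Y(R6) = 0.1309+0.000j S between n3,n0
  Y(R7) = 0.2451+0.000j S between n3,n2
  Y(R8) = 0.01572+0.000j S between n2,n1
  Y(L2) = 0.000-0.4984j S between n2,n1
  Y(L3) = 0.000-0.05876j S between n2,n1
  Y(L4) = 0.000-0.1130j S between n3,n0
  Y(L5) = 0.000-0.03017j S between n2,n1
  Y(R9) = 0.2049+0.000j S between n2,n3
  I1: injects 0.0138 A into n2 (from n1)
  I2: injects 0.0555 A into n3 (from n1)
Assemble and solve the 3×3 MNA system:
  V(n1)=-0.08253-0.08931j  V(n2)=-0.04009+0.009707j  V(n3)=0.06072+0.01933j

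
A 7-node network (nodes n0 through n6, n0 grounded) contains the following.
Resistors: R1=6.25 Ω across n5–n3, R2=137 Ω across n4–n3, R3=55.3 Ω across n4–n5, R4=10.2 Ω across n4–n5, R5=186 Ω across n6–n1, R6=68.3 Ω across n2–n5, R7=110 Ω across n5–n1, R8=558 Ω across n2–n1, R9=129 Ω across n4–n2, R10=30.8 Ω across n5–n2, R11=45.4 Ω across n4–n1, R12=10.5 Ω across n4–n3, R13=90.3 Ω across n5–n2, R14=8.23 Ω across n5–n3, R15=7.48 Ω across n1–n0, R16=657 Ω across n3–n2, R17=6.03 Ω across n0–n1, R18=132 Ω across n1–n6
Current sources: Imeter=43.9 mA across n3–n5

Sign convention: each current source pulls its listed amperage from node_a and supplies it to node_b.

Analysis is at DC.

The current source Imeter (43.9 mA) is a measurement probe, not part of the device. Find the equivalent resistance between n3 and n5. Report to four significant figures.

Element admittances at DC:
  Y(R1) = 0.1600 S between n5,n3
  Y(R2) = 0.007299 S between n4,n3
  Y(R3) = 0.01808 S between n4,n5
  Y(R4) = 0.09804 S between n4,n5
  Y(R5) = 0.005376 S between n6,n1
  Y(R6) = 0.01464 S between n2,n5
  Y(R7) = 0.009091 S between n5,n1
  Y(R8) = 0.001792 S between n2,n1
  Y(R9) = 0.007752 S between n4,n2
  Y(R10) = 0.03247 S between n5,n2
  Y(R11) = 0.02203 S between n4,n1
  Y(R12) = 0.09524 S between n4,n3
  Y(R13) = 0.01107 S between n5,n2
  Y(R14) = 0.1215 S between n5,n3
  Y(R15) = 0.1337 S between n1,n0
  Y(R16) = 0.001522 S between n3,n2
  Y(R17) = 0.1658 S between n0,n1
  Y(R18) = 0.007576 S between n1,n6
  Imeter: injects 0.0439 A into n5 (from n3)
Assemble and solve the 6×6 MNA system:
  V(n1)=0.000  V(n2)=0.02850  V(n3)=-0.09034  V(n4)=-0.01830  V(n5)=0.03872  V(n6)=0.000

R_eq = 2.940 Ω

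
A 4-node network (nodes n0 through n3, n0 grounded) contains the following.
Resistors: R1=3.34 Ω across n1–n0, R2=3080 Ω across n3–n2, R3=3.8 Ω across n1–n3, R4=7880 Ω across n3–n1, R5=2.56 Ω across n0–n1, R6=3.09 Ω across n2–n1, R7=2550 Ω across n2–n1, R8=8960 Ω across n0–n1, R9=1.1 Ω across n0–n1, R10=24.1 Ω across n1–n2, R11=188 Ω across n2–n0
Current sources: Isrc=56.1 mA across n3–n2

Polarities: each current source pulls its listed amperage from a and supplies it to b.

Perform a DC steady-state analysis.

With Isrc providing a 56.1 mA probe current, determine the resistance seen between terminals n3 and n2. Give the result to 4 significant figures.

Apply KCL at each of the 3 non-ground nodes and solve the resulting linear system.
Node n1: branches {R1, R3, R4, R5, R6, R7, R8, R9, R10} → V_1 = -0.0005005
Node n2: branches {R2, R6, R7, R10, R11, Isrc} → V_2 = 0.1505
Node n3: branches {R2, R3, R4, Isrc} → V_3 = -0.2131

R_eq = 6.481 Ω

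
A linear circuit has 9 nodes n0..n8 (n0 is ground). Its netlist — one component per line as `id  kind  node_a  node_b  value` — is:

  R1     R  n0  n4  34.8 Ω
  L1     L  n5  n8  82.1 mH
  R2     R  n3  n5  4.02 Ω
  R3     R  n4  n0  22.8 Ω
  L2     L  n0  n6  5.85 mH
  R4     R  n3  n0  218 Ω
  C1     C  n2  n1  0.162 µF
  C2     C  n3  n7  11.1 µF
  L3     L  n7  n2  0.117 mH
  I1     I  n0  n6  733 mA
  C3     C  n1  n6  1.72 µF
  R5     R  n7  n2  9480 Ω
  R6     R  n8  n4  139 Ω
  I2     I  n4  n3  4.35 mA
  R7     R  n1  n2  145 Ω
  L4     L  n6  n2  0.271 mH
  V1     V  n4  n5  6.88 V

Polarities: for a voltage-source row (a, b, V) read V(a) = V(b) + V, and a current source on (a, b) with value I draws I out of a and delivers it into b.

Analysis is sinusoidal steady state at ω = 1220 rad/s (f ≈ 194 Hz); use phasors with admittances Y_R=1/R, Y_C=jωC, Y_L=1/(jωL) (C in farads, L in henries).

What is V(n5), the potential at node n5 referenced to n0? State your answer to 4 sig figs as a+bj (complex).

-7.141+1.384j V

MNA unknowns: 8 node voltages V₁..V_8 plus 1 source current (V1)
R1: Y=0.02874+0.000j on G[0,4]
L1: Y=0.000-0.009984j on G[5,8]
R2: Y=0.2488+0.000j on G[3,5]
R3: Y=0.04386+0.000j on G[4,0]
L2: Y=0.000-0.1401j on G[0,6]
R4: Y=0.004587+0.000j on G[3,0]
C1: Y=0.000+0.0001976j on G[2,1]
C2: Y=0.000+0.01354j on G[3,7]
L3: Y=0.000-7.006j on G[7,2]
I1: z[0]−=0.733, z[6]+=0.733
C3: Y=0.000+0.002098j on G[1,6]
R5: Y=0.0001055+0.000j on G[7,2]
R6: Y=0.007194+0.000j on G[8,4]
I2: z[4]−=0.00435, z[3]+=0.00435
R7: Y=0.006897+0.000j on G[1,2]
L4: Y=0.000-3.025j on G[6,2]
V1: row V4−V5=6.88, i_V1 at 4,5
solve → V1=0.8132+5.608j, V2=0.8118+5.620j, V3=-7.200+1.788j, V4=-0.2611+1.384j, V5=-7.141+1.384j, V6=0.7758+5.602j, V7=0.8273+5.627j, V8=-4.790+4.648j
aux → i_V1=-0.01797-0.07702j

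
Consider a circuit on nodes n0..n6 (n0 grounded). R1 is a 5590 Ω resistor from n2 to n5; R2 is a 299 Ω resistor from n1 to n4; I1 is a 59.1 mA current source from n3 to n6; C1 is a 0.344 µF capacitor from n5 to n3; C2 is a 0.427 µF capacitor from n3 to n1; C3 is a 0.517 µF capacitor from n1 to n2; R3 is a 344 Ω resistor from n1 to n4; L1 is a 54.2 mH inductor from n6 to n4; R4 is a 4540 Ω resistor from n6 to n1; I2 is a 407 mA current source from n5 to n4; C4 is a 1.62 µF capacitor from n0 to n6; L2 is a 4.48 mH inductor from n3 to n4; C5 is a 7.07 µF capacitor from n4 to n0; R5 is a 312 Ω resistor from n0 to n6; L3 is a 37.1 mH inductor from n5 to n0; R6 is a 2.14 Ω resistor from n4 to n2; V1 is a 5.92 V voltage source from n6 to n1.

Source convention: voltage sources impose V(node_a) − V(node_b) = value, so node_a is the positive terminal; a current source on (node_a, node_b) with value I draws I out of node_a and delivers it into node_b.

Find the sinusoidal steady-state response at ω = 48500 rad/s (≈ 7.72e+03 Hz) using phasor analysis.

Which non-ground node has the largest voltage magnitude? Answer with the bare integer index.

MNA unknowns: 6 node voltages V₁..V_6 plus 1 source current (V1)
R1: Y=0.0001789+0.000j on G[2,5]
R2: Y=0.003344+0.000j on G[1,4]
I1: z[3]−=0.0591, z[6]+=0.0591
C1: Y=0.000+0.01668j on G[5,3]
C2: Y=0.000+0.02071j on G[3,1]
C3: Y=0.000+0.02507j on G[1,2]
R3: Y=0.002907+0.000j on G[1,4]
L1: Y=0.000-0.0003804j on G[6,4]
R4: Y=0.0002203+0.000j on G[6,1]
I2: z[5]−=0.407, z[4]+=0.407
C4: Y=0.000+0.07857j on G[0,6]
L2: Y=0.000-0.004602j on G[3,4]
C5: Y=0.000+0.3429j on G[4,0]
R5: Y=0.003205+0.000j on G[0,6]
L3: Y=0.000-0.0005558j on G[5,0]
R6: Y=0.4673+0.000j on G[4,2]
V1: row V6−V1=5.92, i_V1 at 6,1
solve → V1=-5.691+5.371j, V2=-0.4834-1.378j, V3=-8.341+38.30j, V4=-0.1179-1.124j, V5=-9.362+64.76j, V6=0.2292+5.371j
aux → i_V1=0.4766-0.03509j

5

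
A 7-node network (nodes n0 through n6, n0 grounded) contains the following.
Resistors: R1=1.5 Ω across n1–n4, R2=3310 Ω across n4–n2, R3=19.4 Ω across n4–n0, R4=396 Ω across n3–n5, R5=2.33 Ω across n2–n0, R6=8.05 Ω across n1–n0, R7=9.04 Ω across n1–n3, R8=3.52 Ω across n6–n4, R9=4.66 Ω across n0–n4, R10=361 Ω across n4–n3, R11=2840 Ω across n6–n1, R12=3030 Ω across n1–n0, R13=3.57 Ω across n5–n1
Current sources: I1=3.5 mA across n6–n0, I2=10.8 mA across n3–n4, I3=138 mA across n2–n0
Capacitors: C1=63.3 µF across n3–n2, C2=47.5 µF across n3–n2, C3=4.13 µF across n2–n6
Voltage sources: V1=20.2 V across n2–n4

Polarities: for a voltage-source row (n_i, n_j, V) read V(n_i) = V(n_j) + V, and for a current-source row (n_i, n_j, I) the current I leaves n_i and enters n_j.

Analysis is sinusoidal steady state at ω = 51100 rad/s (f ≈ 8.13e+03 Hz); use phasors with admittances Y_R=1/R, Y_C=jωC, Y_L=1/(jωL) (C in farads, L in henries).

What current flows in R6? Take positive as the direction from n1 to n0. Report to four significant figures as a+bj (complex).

-0.9038+0.004892j A

Element admittances at ω=51100 rad/s:
  Y(R1) = 0.6667+0.000j S between n1,n4
  I1: injects 0.0035 A into n0 (from n6)
  Y(C1) = 0.000+3.235j S between n3,n2
  Y(R2) = 0.0003021+0.000j S between n4,n2
  Y(R3) = 0.05155+0.000j S between n4,n0
  I2: injects 0.0108 A into n4 (from n3)
  Y(R4) = 0.002525+0.000j S between n3,n5
  I3: injects 0.138 A into n0 (from n2)
  Y(R5) = 0.4292+0.000j S between n2,n0
  Y(R6) = 0.1242+0.000j S between n1,n0
  Y(R7) = 0.1106+0.000j S between n1,n3
  Y(R8) = 0.2841+0.000j S between n6,n4
  Y(R9) = 0.2146+0.000j S between n0,n4
  Y(C2) = 0.000+2.427j S between n3,n2
  Y(C3) = 0.000+0.2110j S between n2,n6
  Y(R10) = 0.002770+0.000j S between n4,n3
  Y(R11) = 0.0003521+0.000j S between n6,n1
  Y(R12) = 0.0003300+0.000j S between n1,n0
  Y(R13) = 0.2801+0.000j S between n5,n1
  V1: constraint V(n2)−V(n4) = 20.2
Assemble and solve the 7×7 MNA system:
  V(n1)=-7.276+0.03938j  V(n2)=8.831-0.007054j  V(n3)=8.826+0.3264j  V(n4)=-11.37-0.007054j  V(n5)=-7.132+0.04194j  V(n6)=-4.201+9.663j
  i(V1)=-7.863-2.781j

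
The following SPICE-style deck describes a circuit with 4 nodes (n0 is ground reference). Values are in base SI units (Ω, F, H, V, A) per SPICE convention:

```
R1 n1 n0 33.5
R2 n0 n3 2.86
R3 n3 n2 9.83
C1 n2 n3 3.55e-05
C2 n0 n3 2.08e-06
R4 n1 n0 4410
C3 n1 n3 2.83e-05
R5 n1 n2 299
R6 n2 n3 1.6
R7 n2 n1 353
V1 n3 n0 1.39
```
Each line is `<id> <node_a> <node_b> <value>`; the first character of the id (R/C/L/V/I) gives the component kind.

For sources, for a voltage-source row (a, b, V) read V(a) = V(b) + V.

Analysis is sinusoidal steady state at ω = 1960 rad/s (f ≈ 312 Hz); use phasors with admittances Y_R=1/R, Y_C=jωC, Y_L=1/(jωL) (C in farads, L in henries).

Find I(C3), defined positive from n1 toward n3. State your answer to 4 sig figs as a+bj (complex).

-0.02932-0.01913j A

Apply KCL at each of the 3 non-ground nodes and solve the resulting linear system.
Node n1: branches {R1, R4, C3, R5, R7} → V_1 = 1.045+0.5285j
Node n2: branches {R3, C1, R5, R6, R7} → V_2 = 1.388+0.004689j
Node n3: branches {R2, R3, C1, C2, C3, R6, V1} → V_3 = 1.390+0.000j
Source currents: i(V1)=-0.5174-0.02156j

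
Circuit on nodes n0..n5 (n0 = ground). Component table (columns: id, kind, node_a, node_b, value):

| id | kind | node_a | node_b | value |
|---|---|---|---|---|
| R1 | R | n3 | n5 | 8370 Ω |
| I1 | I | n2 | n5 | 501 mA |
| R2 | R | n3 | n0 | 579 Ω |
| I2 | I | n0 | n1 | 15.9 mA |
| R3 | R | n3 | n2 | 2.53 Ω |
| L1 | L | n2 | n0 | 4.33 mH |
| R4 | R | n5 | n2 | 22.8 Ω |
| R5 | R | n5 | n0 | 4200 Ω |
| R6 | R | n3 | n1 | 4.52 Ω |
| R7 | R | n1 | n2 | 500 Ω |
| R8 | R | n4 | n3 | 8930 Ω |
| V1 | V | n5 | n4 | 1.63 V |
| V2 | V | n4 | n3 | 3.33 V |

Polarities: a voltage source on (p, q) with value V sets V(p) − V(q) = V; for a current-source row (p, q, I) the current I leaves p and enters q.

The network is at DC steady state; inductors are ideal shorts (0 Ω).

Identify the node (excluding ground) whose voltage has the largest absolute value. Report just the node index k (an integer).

5

Apply KCL at each of the 5 non-ground nodes and solve the resulting linear system.
Node n1: branches {I2, R6, R7} → V_1 = 0.7379
Node n2: branches {I1, R3, L1, R4, R7} → V_2 = 0.000
Node n3: branches {R1, R2, R3, R6, R8, V2} → V_3 = 0.6727
Node n4: branches {R8, V1, V2} → V_4 = 4.003
Node n5: branches {R1, I1, R4, R5, V1} → V_5 = 5.633
Source currents: i(L1)=0.01340, i(V1)=0.2520, i(V2)=0.2516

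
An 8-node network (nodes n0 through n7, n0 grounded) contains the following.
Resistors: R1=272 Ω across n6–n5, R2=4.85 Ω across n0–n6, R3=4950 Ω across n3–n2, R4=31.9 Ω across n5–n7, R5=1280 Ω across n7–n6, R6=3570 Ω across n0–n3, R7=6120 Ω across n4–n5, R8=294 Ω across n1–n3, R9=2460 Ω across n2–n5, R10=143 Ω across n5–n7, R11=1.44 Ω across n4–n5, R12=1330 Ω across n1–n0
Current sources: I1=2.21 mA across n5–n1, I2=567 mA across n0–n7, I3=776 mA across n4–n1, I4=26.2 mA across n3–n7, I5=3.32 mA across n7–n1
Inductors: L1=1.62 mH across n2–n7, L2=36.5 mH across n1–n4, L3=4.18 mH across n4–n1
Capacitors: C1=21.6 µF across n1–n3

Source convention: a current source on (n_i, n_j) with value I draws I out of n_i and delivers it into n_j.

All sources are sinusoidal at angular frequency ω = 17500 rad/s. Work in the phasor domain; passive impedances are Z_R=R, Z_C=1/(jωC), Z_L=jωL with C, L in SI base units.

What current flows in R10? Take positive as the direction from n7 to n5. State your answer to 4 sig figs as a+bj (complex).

Apply KCL at each of the 7 non-ground nodes and solve the resulting linear system.
Node n1: branches {I1, L2, I3, R8, C1, L3, R12, I5} → V_1 = 105.5+34.31j
Node n2: branches {R3, L1, R9} → V_2 = 115.4-8.016j
Node n3: branches {R3, R6, R8, C1, I4} → V_3 = 105.4+34.45j
Node n4: branches {L2, R7, I3, L3, R11} → V_4 = 102.6-8.254j
Node n5: branches {R1, I1, R4, R7, R9, R10, R11} → V_5 = 102.7-8.190j
Node n6: branches {R1, R2, R5} → V_6 = 2.222-0.1719j
Node n7: branches {L1, R4, R5, I2, R10, I4, I5} → V_7 = 115.6-7.813j

0.09012+0.002641j A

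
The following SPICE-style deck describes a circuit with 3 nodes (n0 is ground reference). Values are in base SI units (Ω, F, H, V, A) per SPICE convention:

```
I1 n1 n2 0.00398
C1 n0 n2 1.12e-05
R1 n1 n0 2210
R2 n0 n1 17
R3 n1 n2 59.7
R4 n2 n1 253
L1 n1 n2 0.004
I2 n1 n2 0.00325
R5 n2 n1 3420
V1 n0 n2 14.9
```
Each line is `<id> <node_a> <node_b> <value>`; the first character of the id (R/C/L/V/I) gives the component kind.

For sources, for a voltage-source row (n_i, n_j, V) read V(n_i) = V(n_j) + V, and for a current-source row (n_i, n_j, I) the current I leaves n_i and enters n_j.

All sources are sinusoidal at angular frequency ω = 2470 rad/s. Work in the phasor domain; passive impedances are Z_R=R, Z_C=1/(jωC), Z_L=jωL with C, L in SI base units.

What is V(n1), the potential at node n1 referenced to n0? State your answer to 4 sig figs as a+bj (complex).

Apply KCL at each of the 2 non-ground nodes and solve the resulting linear system.
Node n1: branches {I1, R1, R2, R3, R4, L1, I2, R5} → V_1 = -10.69+5.313j
Node n2: branches {I1, C1, R3, R4, L1, I2, R5, V1} → V_2 = -14.90+0.000j
Source currents: i(V1)=-0.6334-0.09726j

-10.69+5.313j V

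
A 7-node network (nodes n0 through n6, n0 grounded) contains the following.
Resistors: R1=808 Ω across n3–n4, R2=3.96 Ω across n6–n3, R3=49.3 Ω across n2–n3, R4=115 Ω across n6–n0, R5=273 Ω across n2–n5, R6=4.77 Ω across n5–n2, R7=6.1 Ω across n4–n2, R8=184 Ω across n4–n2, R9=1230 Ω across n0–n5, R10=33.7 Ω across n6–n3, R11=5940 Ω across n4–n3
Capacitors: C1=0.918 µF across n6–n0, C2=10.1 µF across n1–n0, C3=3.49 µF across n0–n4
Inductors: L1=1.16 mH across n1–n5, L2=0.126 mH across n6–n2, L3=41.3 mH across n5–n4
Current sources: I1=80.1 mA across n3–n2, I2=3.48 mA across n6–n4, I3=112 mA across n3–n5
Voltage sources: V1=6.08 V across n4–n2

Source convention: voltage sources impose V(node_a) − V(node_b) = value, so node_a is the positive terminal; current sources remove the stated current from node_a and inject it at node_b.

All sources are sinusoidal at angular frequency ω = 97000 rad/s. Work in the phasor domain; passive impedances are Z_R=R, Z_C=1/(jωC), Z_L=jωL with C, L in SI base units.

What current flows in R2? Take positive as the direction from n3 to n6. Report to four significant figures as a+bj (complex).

0.04611-0.2181j A

Apply KCL at each of the 6 non-ground nodes and solve the resulting linear system.
Node n1: branches {L1, C2} → V_1 = 0.01911+0.02699j
Node n2: branches {R3, I1, R5, R6, R7, L2, R8, V1} → V_2 = -2.745-2.866j
Node n3: branches {R1, R2, R3, I1, R10, R11, I3} → V_3 = -13.58+8.371j
Node n4: branches {R1, I2, R7, L3, C3, R8, R11, V1} → V_4 = 3.335-2.866j
Node n5: branches {L1, R5, R6, L3, R9, I3} → V_5 = -2.088-2.949j
Node n6: branches {C1, R2, R4, I2, L2, R10} → V_6 = -13.77+9.235j
Source currents: i(V1)=-2.020-1.112j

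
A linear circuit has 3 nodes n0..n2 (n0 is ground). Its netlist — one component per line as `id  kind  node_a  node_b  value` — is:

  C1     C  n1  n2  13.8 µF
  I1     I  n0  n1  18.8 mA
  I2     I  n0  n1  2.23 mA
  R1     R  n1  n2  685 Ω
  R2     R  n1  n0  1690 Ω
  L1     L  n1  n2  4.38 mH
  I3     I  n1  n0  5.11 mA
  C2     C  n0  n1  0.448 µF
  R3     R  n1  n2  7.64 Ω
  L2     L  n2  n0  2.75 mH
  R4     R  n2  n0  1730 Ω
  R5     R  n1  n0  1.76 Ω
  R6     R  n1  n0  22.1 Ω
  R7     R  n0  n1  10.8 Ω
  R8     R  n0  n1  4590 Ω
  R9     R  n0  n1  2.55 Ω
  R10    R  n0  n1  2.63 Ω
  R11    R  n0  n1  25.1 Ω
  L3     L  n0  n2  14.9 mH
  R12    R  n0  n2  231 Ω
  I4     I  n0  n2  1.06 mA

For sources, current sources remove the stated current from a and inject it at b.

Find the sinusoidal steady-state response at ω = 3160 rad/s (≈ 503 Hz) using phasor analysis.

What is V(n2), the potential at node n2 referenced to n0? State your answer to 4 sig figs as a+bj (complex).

Apply KCL at each of the 2 non-ground nodes and solve the resulting linear system.
Node n1: branches {C1, I1, I2, R1, R2, L1, I3, C2, R3, R5, R6, R7, R8, R9, R10, R11} → V_1 = 0.01042+0.0006880j
Node n2: branches {C1, R1, L1, R3, L2, R4, L3, R12, I4} → V_2 = 0.008070+0.008189j

0.008070+0.008189j V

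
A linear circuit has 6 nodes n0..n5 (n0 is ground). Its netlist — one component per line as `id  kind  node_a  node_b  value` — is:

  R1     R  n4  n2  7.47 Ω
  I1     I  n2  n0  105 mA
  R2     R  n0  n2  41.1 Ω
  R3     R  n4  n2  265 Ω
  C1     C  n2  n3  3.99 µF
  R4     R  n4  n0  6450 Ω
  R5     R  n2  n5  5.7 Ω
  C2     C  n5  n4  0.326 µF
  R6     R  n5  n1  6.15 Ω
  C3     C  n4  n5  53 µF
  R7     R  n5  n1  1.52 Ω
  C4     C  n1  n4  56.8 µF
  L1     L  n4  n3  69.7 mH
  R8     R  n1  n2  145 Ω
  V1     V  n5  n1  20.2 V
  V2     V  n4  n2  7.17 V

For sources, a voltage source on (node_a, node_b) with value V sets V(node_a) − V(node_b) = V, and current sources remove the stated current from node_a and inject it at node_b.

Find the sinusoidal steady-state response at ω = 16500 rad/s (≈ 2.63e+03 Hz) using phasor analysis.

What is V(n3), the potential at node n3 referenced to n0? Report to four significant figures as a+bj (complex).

Apply KCL at each of the 5 non-ground nodes and solve the resulting linear system.
Node n1: branches {R6, R7, C4, R8, V1} → V_1 = -7.113+1.671j
Node n2: branches {R1, I1, R2, R3, C1, R5, R8, V2} → V_2 = -4.334+0.000j
Node n3: branches {C1, L1} → V_3 = -4.430+0.000j
Node n4: branches {R1, R3, R4, C2, C3, C4, L1, V2} → V_4 = 2.836+0.000j
Node n5: branches {R5, C2, R6, C3, R7, V1} → V_5 = 13.09+1.671j
Source currents: i(V1)=-18.16-9.313j, i(V2)=-4.024-0.2984j

-4.430+0.000j V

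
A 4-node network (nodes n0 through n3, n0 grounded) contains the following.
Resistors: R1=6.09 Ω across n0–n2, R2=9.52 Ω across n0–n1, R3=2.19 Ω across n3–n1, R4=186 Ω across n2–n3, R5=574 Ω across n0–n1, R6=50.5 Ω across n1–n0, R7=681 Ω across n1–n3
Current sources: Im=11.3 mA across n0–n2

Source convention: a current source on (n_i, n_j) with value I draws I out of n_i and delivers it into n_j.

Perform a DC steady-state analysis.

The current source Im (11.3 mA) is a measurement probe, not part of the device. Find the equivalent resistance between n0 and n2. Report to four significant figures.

MNA unknowns: 3 node voltages V₁..V_3
R1: Y=0.1642 on G[0,2]
R2: Y=0.1050 on G[0,1]
R3: Y=0.4566 on G[3,1]
R4: Y=0.005376 on G[2,3]
R5: Y=0.001742 on G[0,1]
R6: Y=0.01980 on G[1,0]
R7: Y=0.001468 on G[1,3]
Im: z[0]−=0.0113, z[2]+=0.0113
solve → V1=0.002689, V2=0.06674, V3=0.003432

R_eq = 5.907 Ω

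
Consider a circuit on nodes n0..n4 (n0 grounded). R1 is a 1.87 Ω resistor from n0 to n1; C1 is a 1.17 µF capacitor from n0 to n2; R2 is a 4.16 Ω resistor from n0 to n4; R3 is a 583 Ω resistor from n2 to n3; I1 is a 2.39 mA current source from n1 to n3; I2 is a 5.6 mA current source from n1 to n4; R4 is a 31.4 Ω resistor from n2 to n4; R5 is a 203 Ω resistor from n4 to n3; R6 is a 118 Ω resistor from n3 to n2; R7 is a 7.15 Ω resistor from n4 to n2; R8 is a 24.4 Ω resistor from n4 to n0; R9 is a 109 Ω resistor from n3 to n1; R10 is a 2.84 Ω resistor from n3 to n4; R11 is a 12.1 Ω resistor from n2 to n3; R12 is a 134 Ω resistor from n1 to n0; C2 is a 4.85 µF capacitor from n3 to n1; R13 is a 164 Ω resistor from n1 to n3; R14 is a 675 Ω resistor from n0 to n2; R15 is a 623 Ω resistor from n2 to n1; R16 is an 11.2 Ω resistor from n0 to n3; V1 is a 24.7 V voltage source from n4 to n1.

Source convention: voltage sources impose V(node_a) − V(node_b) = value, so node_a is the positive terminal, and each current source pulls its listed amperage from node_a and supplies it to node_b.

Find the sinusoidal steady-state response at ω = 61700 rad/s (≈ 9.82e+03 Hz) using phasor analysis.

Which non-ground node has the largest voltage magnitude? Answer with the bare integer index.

MNA unknowns: 4 node voltages V₁..V_4 plus 1 source current (V1)
R1: Y=0.5348+0.000j on G[0,1]
C1: Y=0.000+0.07219j on G[0,2]
R2: Y=0.2404+0.000j on G[0,4]
R3: Y=0.001715+0.000j on G[2,3]
I1: z[1]−=0.00239, z[3]+=0.00239
I2: z[1]−=0.0056, z[4]+=0.0056
R4: Y=0.03185+0.000j on G[2,4]
R5: Y=0.004926+0.000j on G[4,3]
R6: Y=0.008475+0.000j on G[3,2]
R7: Y=0.1399+0.000j on G[4,2]
R8: Y=0.04098+0.000j on G[4,0]
R9: Y=0.009174+0.000j on G[3,1]
R10: Y=0.3521+0.000j on G[3,4]
R11: Y=0.08264+0.000j on G[2,3]
R12: Y=0.007463+0.000j on G[1,0]
C2: Y=0.000+0.2992j on G[3,1]
R13: Y=0.006098+0.000j on G[1,3]
R14: Y=0.001481+0.000j on G[0,2]
R15: Y=0.001605+0.000j on G[2,1]
R16: Y=0.08929+0.000j on G[0,3]
V1: row V4−V1=24.7, i_V1 at 4,1
solve → V1=-9.625+0.1364j, V2=10.12-5.881j, V3=6.026-9.341j, V4=15.07+0.1364j
aux → i_V1=-8.318-4.455j

4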